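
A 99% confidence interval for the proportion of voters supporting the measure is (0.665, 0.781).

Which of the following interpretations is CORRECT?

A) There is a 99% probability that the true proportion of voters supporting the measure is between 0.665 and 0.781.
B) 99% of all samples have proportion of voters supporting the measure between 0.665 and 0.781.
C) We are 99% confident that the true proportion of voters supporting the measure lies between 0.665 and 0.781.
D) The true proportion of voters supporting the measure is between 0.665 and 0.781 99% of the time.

A confidence interval represents our confidence in the procedure, not a probability statement about the parameter.

Key concept: If we repeated this sampling process many times and computed a 99% CI each time, about 99% of those intervals would contain the true population parameter.

For this specific interval (0.665, 0.781):
- Midpoint (point estimate): 0.723
- Margin of error: 0.058

The correct interpretation is the one stating confidence that the true parameter lies in the interval — option C.

C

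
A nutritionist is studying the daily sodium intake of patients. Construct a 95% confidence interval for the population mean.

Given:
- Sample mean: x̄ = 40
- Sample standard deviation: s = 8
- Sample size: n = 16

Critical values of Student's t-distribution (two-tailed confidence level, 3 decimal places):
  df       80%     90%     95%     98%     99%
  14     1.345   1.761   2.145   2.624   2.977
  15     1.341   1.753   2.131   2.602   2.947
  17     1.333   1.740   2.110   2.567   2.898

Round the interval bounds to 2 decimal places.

The population standard deviation σ is unknown (only the sample standard deviation s is given), so use a t-interval with df = n - 1 = 16 - 1 = 15.

For 95% confidence with df = 15, t* = 2.131 (from t-table)

Standard error: SE = s/√n = 8/√16 = 2.000000

Margin of error: E = t* × SE = 2.131 × 2.000000 = 4.2620

T-interval: x̄ ± E = 40 ± 4.2620 = (35.7380, 44.2620)

Rounded to 2 decimal places:

(35.74, 44.26)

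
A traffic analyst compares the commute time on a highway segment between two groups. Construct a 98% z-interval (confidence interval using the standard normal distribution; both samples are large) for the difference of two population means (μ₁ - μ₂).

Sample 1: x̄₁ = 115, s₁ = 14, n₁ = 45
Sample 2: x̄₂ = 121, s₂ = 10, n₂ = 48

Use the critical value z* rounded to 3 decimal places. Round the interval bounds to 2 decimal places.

Both samples are large (n₁ = 45 ≥ 30, n₂ = 48 ≥ 30), so a z-interval for the difference of means applies.

Point estimate: x̄₁ - x̄₂ = 115 - 121 = -6

Standard error: SE = √(s₁²/n₁ + s₂²/n₂)
= √(14²/45 + 10²/48)
= √(4.355556 + 2.083333)
= 2.537497

For 98% confidence, z* = 2.326 (from standard normal table)
Margin of error: E = z* × SE = 2.326 × 2.537497 = 5.9022

Z-interval: (x̄₁ - x̄₂) ± E = -6 ± 5.9022 = (-11.9022, -0.0978)

Rounded to 2 decimal places:

(-11.90, -0.10)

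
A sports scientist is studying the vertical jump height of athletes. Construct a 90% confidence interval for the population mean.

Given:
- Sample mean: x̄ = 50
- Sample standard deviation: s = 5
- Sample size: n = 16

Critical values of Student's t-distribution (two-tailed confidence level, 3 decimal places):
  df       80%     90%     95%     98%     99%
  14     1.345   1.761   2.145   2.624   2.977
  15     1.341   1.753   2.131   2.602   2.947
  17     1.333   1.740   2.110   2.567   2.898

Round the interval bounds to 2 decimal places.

The population standard deviation σ is unknown (only the sample standard deviation s is given), so use a t-interval with df = n - 1 = 16 - 1 = 15.

For 90% confidence with df = 15, t* = 1.753 (from t-table)

Standard error: SE = s/√n = 5/√16 = 1.250000

Margin of error: E = t* × SE = 1.753 × 1.250000 = 2.1912

T-interval: x̄ ± E = 50 ± 2.1912 = (47.8088, 52.1912)

Rounded to 2 decimal places:

(47.81, 52.19)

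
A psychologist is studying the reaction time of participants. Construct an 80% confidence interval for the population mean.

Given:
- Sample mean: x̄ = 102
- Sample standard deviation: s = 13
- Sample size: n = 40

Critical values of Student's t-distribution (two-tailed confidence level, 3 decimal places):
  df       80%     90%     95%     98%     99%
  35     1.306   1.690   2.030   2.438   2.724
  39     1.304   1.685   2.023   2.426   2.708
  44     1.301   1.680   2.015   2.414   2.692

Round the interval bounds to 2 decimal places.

The population standard deviation σ is unknown (only the sample standard deviation s is given), so use a t-interval with df = n - 1 = 40 - 1 = 39.

For 80% confidence with df = 39, t* = 1.304 (from t-table)

Standard error: SE = s/√n = 13/√40 = 2.055480

Margin of error: E = t* × SE = 1.304 × 2.055480 = 2.6803

T-interval: x̄ ± E = 102 ± 2.6803 = (99.3197, 104.6803)

Rounded to 2 decimal places:

(99.32, 104.68)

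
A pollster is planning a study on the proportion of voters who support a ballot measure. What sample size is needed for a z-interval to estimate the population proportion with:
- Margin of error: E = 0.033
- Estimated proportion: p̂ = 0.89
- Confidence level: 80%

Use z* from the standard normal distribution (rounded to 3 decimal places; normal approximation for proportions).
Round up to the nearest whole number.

Using z* for proportion z-interval (normal approximation).

For 80% confidence, z* = 1.282 (from standard normal table)

Sample size formula for proportion z-interval: n = z*²p̂(1-p̂)/E²

n = 1.282² × 0.89 × 0.11 / 0.033²
  = 1.643524 × 0.0979 / 0.001089
  = 147.7511

Round up to the nearest whole number: n = 148

148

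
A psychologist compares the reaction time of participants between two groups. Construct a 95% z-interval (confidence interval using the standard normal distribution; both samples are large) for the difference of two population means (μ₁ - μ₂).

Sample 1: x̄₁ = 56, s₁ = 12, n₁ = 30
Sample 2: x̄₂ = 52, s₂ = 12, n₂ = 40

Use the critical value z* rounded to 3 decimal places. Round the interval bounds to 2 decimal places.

Both samples are large (n₁ = 30 ≥ 30, n₂ = 40 ≥ 30), so a z-interval for the difference of means applies.

Point estimate: x̄₁ - x̄₂ = 56 - 52 = 4

Standard error: SE = √(s₁²/n₁ + s₂²/n₂)
= √(12²/30 + 12²/40)
= √(4.800000 + 3.600000)
= 2.898275

For 95% confidence, z* = 1.96 (from standard normal table)
Margin of error: E = z* × SE = 1.96 × 2.898275 = 5.6806

Z-interval: (x̄₁ - x̄₂) ± E = 4 ± 5.6806 = (-1.6806, 9.6806)

Rounded to 2 decimal places:

(-1.68, 9.68)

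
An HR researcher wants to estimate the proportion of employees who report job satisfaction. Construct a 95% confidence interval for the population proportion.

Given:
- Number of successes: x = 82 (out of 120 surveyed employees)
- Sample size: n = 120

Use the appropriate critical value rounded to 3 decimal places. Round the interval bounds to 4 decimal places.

Sample proportion: p̂ = 82/120 = 0.683333

Check conditions for normal approximation:
  np̂ = 82 ≥ 10 ✓
  n(1-p̂) = 38 ≥ 10 ✓

The sample is large enough, so use a z-interval (normal approximation) for the proportion.

For 95% confidence, z* = 1.96 (from standard normal table)

Standard error: SE = √(p̂(1-p̂)/n) = √(0.683333×0.316667/120) = 0.04246458

Margin of error: E = z* × SE = 1.96 × 0.04246458 = 0.083231

Z-interval: p̂ ± E = 0.683333 ± 0.083231 = (0.600103, 0.766564)

Rounded to 4 decimal places:

(0.6001, 0.7666)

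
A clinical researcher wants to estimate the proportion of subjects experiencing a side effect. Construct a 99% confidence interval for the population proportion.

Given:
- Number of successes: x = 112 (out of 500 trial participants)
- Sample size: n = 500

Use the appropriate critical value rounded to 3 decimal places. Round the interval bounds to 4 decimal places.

Sample proportion: p̂ = 112/500 = 0.224000

Check conditions for normal approximation:
  np̂ = 112 ≥ 10 ✓
  n(1-p̂) = 388 ≥ 10 ✓

The sample is large enough, so use a z-interval (normal approximation) for the proportion.

For 99% confidence, z* = 2.576 (from standard normal table)

Standard error: SE = √(p̂(1-p̂)/n) = √(0.224000×0.776000/500) = 0.01864532

Margin of error: E = z* × SE = 2.576 × 0.01864532 = 0.048030

Z-interval: p̂ ± E = 0.224000 ± 0.048030 = (0.175970, 0.272030)

Rounded to 4 decimal places:

(0.1760, 0.2720)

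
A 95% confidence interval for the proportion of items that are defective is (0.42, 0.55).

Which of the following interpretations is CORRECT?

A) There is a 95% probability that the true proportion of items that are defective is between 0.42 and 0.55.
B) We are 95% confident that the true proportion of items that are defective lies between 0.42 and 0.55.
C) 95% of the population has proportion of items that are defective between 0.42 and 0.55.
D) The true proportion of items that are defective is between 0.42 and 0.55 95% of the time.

A confidence interval represents our confidence in the procedure, not a probability statement about the parameter.

Key concept: If we repeated this sampling process many times and computed a 95% CI each time, about 95% of those intervals would contain the true population parameter.

For this specific interval (0.42, 0.55):
- Midpoint (point estimate): 0.485
- Margin of error: 0.065

The correct interpretation is the one stating confidence that the true parameter lies in the interval — option B.

B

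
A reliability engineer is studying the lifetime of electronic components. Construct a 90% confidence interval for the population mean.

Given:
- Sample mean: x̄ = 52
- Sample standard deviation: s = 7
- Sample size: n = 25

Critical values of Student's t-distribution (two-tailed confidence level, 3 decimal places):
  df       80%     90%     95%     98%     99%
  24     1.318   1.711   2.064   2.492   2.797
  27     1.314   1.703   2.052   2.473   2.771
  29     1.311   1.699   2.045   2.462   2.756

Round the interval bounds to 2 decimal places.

The population standard deviation σ is unknown (only the sample standard deviation s is given), so use a t-interval with df = n - 1 = 25 - 1 = 24.

For 90% confidence with df = 24, t* = 1.711 (from t-table)

Standard error: SE = s/√n = 7/√25 = 1.400000

Margin of error: E = t* × SE = 1.711 × 1.400000 = 2.3954

T-interval: x̄ ± E = 52 ± 2.3954 = (49.6046, 54.3954)

Rounded to 2 decimal places:

(49.60, 54.40)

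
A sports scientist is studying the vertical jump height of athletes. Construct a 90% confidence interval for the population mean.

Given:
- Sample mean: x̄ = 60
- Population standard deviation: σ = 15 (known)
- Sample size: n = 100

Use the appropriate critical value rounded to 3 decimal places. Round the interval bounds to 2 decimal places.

The population standard deviation σ is known, so use a z-interval (standard normal critical value).

For 90% confidence, z* = 1.645 (from standard normal table)

Standard error: SE = σ/√n = 15/√100 = 1.500000

Margin of error: E = z* × SE = 1.645 × 1.500000 = 2.4675

Z-interval: x̄ ± E = 60 ± 2.4675 = (57.5325, 62.4675)

Rounded to 2 decimal places:

(57.53, 62.47)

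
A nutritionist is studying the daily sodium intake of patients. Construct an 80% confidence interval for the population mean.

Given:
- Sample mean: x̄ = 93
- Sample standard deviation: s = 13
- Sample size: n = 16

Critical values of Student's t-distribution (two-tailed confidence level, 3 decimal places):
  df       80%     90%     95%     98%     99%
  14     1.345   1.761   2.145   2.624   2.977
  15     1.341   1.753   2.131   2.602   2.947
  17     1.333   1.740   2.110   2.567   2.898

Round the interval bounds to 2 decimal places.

The population standard deviation σ is unknown (only the sample standard deviation s is given), so use a t-interval with df = n - 1 = 16 - 1 = 15.

For 80% confidence with df = 15, t* = 1.341 (from t-table)

Standard error: SE = s/√n = 13/√16 = 3.250000

Margin of error: E = t* × SE = 1.341 × 3.250000 = 4.3582

T-interval: x̄ ± E = 93 ± 4.3582 = (88.6418, 97.3582)

Rounded to 2 decimal places:

(88.64, 97.36)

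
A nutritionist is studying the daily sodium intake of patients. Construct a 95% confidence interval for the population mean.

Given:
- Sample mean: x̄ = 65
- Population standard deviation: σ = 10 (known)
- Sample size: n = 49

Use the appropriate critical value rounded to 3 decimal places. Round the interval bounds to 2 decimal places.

The population standard deviation σ is known, so use a z-interval (standard normal critical value).

For 95% confidence, z* = 1.96 (from standard normal table)

Standard error: SE = σ/√n = 10/√49 = 1.428571

Margin of error: E = z* × SE = 1.96 × 1.428571 = 2.8000

Z-interval: x̄ ± E = 65 ± 2.8000 = (62.2000, 67.8000)

Rounded to 2 decimal places:

(62.20, 67.80)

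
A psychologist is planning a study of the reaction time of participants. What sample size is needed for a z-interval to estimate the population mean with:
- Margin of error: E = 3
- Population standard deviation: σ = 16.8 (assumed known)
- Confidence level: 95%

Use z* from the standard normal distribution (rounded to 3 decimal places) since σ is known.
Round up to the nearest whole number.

Using z* since population σ is known (z-interval formula).

For 95% confidence, z* = 1.96 (from standard normal table)

Sample size formula for z-interval: n = (z*σ/E)²

n = (1.96 × 16.8 / 3)²
  = (10.976000)²
  = 120.4726

Round up to the nearest whole number: n = 121

121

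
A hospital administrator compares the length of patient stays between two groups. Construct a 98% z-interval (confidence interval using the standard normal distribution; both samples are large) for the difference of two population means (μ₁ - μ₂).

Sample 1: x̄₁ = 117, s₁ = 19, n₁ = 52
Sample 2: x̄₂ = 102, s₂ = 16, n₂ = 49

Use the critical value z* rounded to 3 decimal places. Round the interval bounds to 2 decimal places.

Both samples are large (n₁ = 52 ≥ 30, n₂ = 49 ≥ 30), so a z-interval for the difference of means applies.

Point estimate: x̄₁ - x̄₂ = 117 - 102 = 15

Standard error: SE = √(s₁²/n₁ + s₂²/n₂)
= √(19²/52 + 16²/49)
= √(6.942308 + 5.224490)
= 3.488094

For 98% confidence, z* = 2.326 (from standard normal table)
Margin of error: E = z* × SE = 2.326 × 3.488094 = 8.1133

Z-interval: (x̄₁ - x̄₂) ± E = 15 ± 8.1133 = (6.8867, 23.1133)

Rounded to 2 decimal places:

(6.89, 23.11)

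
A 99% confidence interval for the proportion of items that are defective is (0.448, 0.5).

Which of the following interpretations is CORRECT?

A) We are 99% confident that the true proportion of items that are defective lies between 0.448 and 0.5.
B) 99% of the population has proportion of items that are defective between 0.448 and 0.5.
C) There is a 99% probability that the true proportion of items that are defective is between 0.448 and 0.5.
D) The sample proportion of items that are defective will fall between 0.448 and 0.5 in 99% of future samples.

A confidence interval represents our confidence in the procedure, not a probability statement about the parameter.

Key concept: If we repeated this sampling process many times and computed a 99% CI each time, about 99% of those intervals would contain the true population parameter.

For this specific interval (0.448, 0.5):
- Midpoint (point estimate): 0.474
- Margin of error: 0.026

The correct interpretation is the one stating confidence that the true parameter lies in the interval — option A.

A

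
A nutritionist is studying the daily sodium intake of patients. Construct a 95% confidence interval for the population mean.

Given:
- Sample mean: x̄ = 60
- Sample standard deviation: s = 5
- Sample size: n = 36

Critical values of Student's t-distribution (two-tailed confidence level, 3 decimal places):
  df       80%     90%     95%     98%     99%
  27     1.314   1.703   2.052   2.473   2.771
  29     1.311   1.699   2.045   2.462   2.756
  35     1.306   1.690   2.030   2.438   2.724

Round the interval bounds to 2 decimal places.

The population standard deviation σ is unknown (only the sample standard deviation s is given), so use a t-interval with df = n - 1 = 36 - 1 = 35.

For 95% confidence with df = 35, t* = 2.030 (from t-table)

Standard error: SE = s/√n = 5/√36 = 0.833333

Margin of error: E = t* × SE = 2.030 × 0.833333 = 1.6917

T-interval: x̄ ± E = 60 ± 1.6917 = (58.3083, 61.6917)

Rounded to 2 decimal places:

(58.31, 61.69)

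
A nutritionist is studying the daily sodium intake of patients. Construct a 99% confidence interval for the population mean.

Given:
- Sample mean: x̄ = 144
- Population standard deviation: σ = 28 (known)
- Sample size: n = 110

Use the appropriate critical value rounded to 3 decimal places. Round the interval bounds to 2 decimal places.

The population standard deviation σ is known, so use a z-interval (standard normal critical value).

For 99% confidence, z* = 2.576 (from standard normal table)

Standard error: SE = σ/√n = 28/√110 = 2.669695

Margin of error: E = z* × SE = 2.576 × 2.669695 = 6.8771

Z-interval: x̄ ± E = 144 ± 6.8771 = (137.1229, 150.8771)

Rounded to 2 decimal places:

(137.12, 150.88)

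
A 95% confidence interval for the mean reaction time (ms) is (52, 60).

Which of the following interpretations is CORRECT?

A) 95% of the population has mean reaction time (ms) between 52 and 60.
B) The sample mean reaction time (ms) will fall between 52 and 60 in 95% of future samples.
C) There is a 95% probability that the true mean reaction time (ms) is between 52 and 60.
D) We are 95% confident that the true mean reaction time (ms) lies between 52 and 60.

A confidence interval represents our confidence in the procedure, not a probability statement about the parameter.

Key concept: If we repeated this sampling process many times and computed a 95% CI each time, about 95% of those intervals would contain the true population parameter.

For this specific interval (52, 60):
- Midpoint (point estimate): 56
- Margin of error: 4

The correct interpretation is the one stating confidence that the true parameter lies in the interval — option D.

D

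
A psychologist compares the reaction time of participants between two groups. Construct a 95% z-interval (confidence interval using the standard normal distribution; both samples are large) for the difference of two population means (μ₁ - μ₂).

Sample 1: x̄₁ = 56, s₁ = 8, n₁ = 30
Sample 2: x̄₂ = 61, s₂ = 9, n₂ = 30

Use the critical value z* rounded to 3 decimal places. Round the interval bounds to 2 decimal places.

Both samples are large (n₁ = 30 ≥ 30, n₂ = 30 ≥ 30), so a z-interval for the difference of means applies.

Point estimate: x̄₁ - x̄₂ = 56 - 61 = -5

Standard error: SE = √(s₁²/n₁ + s₂²/n₂)
= √(8²/30 + 9²/30)
= √(2.133333 + 2.700000)
= 2.198484

For 95% confidence, z* = 1.96 (from standard normal table)
Margin of error: E = z* × SE = 1.96 × 2.198484 = 4.3090

Z-interval: (x̄₁ - x̄₂) ± E = -5 ± 4.3090 = (-9.3090, -0.6910)

Rounded to 2 decimal places:

(-9.31, -0.69)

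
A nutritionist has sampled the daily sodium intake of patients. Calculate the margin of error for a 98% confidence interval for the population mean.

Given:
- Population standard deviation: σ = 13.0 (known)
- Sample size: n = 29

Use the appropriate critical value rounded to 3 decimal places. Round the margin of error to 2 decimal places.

The population standard deviation σ is known, so use the z-interval margin of error formula.

For 98% confidence, z* = 2.326 (from standard normal table)

Margin of error formula for z-interval: E = z* × σ/√n

E = 2.326 × 13.0/√29
  = 2.326 × 2.414039
  = 5.6151

Rounded to 2 decimal places:

5.62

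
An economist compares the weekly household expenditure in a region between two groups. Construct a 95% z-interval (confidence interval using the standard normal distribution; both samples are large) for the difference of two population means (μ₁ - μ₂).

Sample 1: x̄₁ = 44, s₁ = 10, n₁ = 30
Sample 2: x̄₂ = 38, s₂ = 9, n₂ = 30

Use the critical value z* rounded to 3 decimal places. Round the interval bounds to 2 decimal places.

Both samples are large (n₁ = 30 ≥ 30, n₂ = 30 ≥ 30), so a z-interval for the difference of means applies.

Point estimate: x̄₁ - x̄₂ = 44 - 38 = 6

Standard error: SE = √(s₁²/n₁ + s₂²/n₂)
= √(10²/30 + 9²/30)
= √(3.333333 + 2.700000)
= 2.456284

For 95% confidence, z* = 1.96 (from standard normal table)
Margin of error: E = z* × SE = 1.96 × 2.456284 = 4.8143

Z-interval: (x̄₁ - x̄₂) ± E = 6 ± 4.8143 = (1.1857, 10.8143)

Rounded to 2 decimal places:

(1.19, 10.81)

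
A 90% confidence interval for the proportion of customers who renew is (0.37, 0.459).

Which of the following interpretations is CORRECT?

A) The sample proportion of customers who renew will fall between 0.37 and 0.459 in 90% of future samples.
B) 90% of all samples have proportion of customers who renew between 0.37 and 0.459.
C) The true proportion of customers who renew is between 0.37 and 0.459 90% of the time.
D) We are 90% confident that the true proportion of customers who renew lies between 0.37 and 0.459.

A confidence interval represents our confidence in the procedure, not a probability statement about the parameter.

Key concept: If we repeated this sampling process many times and computed a 90% CI each time, about 90% of those intervals would contain the true population parameter.

For this specific interval (0.37, 0.459):
- Midpoint (point estimate): 0.4145
- Margin of error: 0.0445

The correct interpretation is the one stating confidence that the true parameter lies in the interval — option D.

D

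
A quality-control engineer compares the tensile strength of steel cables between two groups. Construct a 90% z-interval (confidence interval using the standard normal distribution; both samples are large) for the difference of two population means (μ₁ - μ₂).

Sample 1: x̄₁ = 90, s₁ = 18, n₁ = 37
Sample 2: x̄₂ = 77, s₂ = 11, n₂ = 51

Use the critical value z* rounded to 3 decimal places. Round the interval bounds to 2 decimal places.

Both samples are large (n₁ = 37 ≥ 30, n₂ = 51 ≥ 30), so a z-interval for the difference of means applies.

Point estimate: x̄₁ - x̄₂ = 90 - 77 = 13

Standard error: SE = √(s₁²/n₁ + s₂²/n₂)
= √(18²/37 + 11²/51)
= √(8.756757 + 2.372549)
= 3.336061

For 90% confidence, z* = 1.645 (from standard normal table)
Margin of error: E = z* × SE = 1.645 × 3.336061 = 5.4878

Z-interval: (x̄₁ - x̄₂) ± E = 13 ± 5.4878 = (7.5122, 18.4878)

Rounded to 2 decimal places:

(7.51, 18.49)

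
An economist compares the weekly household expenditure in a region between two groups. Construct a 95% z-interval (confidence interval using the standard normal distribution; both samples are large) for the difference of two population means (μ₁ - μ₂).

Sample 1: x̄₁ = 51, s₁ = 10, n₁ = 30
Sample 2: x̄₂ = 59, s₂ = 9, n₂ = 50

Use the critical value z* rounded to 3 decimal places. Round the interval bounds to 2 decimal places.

Both samples are large (n₁ = 30 ≥ 30, n₂ = 50 ≥ 30), so a z-interval for the difference of means applies.

Point estimate: x̄₁ - x̄₂ = 51 - 59 = -8

Standard error: SE = √(s₁²/n₁ + s₂²/n₂)
= √(10²/30 + 9²/50)
= √(3.333333 + 1.620000)
= 2.225609

For 95% confidence, z* = 1.96 (from standard normal table)
Margin of error: E = z* × SE = 1.96 × 2.225609 = 4.3622

Z-interval: (x̄₁ - x̄₂) ± E = -8 ± 4.3622 = (-12.3622, -3.6378)

Rounded to 2 decimal places:

(-12.36, -3.64)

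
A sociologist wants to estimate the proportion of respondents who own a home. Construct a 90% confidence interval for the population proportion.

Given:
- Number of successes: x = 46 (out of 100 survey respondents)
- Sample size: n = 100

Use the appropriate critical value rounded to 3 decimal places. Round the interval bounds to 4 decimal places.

Sample proportion: p̂ = 46/100 = 0.460000

Check conditions for normal approximation:
  np̂ = 46 ≥ 10 ✓
  n(1-p̂) = 54 ≥ 10 ✓

The sample is large enough, so use a z-interval (normal approximation) for the proportion.

For 90% confidence, z* = 1.645 (from standard normal table)

Standard error: SE = √(p̂(1-p̂)/n) = √(0.460000×0.540000/100) = 0.04983974

Margin of error: E = z* × SE = 1.645 × 0.04983974 = 0.081986

Z-interval: p̂ ± E = 0.460000 ± 0.081986 = (0.378014, 0.541986)

Rounded to 4 decimal places:

(0.3780, 0.5420)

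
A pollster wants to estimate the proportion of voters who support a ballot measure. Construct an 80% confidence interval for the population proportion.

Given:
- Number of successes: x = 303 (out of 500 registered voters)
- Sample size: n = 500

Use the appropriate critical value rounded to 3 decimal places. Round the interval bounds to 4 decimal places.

Sample proportion: p̂ = 303/500 = 0.606000

Check conditions for normal approximation:
  np̂ = 303 ≥ 10 ✓
  n(1-p̂) = 197 ≥ 10 ✓

The sample is large enough, so use a z-interval (normal approximation) for the proportion.

For 80% confidence, z* = 1.282 (from standard normal table)

Standard error: SE = √(p̂(1-p̂)/n) = √(0.606000×0.394000/500) = 0.02185241

Margin of error: E = z* × SE = 1.282 × 0.02185241 = 0.028015

Z-interval: p̂ ± E = 0.606000 ± 0.028015 = (0.577985, 0.634015)

Rounded to 4 decimal places:

(0.5780, 0.6340)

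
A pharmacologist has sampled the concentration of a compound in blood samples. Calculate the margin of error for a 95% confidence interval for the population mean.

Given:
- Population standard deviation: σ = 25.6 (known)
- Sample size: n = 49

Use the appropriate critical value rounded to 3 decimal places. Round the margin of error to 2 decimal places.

The population standard deviation σ is known, so use the z-interval margin of error formula.

For 95% confidence, z* = 1.96 (from standard normal table)

Margin of error formula for z-interval: E = z* × σ/√n

E = 1.96 × 25.6/√49
  = 1.96 × 3.657143
  = 7.1680

Rounded to 2 decimal places:

7.17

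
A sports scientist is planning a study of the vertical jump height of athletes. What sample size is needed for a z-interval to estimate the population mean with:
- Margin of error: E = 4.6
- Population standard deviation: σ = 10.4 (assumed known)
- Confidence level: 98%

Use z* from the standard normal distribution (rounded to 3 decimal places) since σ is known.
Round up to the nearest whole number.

Using z* since population σ is known (z-interval formula).

For 98% confidence, z* = 2.326 (from standard normal table)

Sample size formula for z-interval: n = (z*σ/E)²

n = (2.326 × 10.4 / 4.6)²
  = (5.258783)²
  = 27.6548

Round up to the nearest whole number: n = 28

28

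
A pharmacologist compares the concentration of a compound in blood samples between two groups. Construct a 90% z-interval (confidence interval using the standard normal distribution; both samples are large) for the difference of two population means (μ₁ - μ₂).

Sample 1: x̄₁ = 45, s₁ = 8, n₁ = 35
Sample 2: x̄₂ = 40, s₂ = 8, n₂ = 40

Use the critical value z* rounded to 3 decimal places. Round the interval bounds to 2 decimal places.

Both samples are large (n₁ = 35 ≥ 30, n₂ = 40 ≥ 30), so a z-interval for the difference of means applies.

Point estimate: x̄₁ - x̄₂ = 45 - 40 = 5

Standard error: SE = √(s₁²/n₁ + s₂²/n₂)
= √(8²/35 + 8²/40)
= √(1.828571 + 1.600000)
= 1.851640

For 90% confidence, z* = 1.645 (from standard normal table)
Margin of error: E = z* × SE = 1.645 × 1.851640 = 3.0459

Z-interval: (x̄₁ - x̄₂) ± E = 5 ± 3.0459 = (1.9541, 8.0459)

Rounded to 2 decimal places:

(1.95, 8.05)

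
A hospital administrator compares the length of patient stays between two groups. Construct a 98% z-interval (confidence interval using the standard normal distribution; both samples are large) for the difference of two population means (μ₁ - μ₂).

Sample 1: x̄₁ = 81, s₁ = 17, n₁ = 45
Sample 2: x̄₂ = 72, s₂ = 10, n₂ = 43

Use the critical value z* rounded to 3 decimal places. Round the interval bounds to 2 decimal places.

Both samples are large (n₁ = 45 ≥ 30, n₂ = 43 ≥ 30), so a z-interval for the difference of means applies.

Point estimate: x̄₁ - x̄₂ = 81 - 72 = 9

Standard error: SE = √(s₁²/n₁ + s₂²/n₂)
= √(17²/45 + 10²/43)
= √(6.422222 + 2.325581)
= 2.957669

For 98% confidence, z* = 2.326 (from standard normal table)
Margin of error: E = z* × SE = 2.326 × 2.957669 = 6.8795

Z-interval: (x̄₁ - x̄₂) ± E = 9 ± 6.8795 = (2.1205, 15.8795)

Rounded to 2 decimal places:

(2.12, 15.88)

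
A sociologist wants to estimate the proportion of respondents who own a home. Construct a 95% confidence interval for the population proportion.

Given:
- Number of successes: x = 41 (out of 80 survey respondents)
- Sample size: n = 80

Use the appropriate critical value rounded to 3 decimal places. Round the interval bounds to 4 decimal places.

Sample proportion: p̂ = 41/80 = 0.512500

Check conditions for normal approximation:
  np̂ = 41 ≥ 10 ✓
  n(1-p̂) = 39 ≥ 10 ✓

The sample is large enough, so use a z-interval (normal approximation) for the proportion.

For 95% confidence, z* = 1.96 (from standard normal table)

Standard error: SE = √(p̂(1-p̂)/n) = √(0.512500×0.487500/80) = 0.05588423

Margin of error: E = z* × SE = 1.96 × 0.05588423 = 0.109533

Z-interval: p̂ ± E = 0.512500 ± 0.109533 = (0.402967, 0.622033)

Rounded to 4 decimal places:

(0.4030, 0.6220)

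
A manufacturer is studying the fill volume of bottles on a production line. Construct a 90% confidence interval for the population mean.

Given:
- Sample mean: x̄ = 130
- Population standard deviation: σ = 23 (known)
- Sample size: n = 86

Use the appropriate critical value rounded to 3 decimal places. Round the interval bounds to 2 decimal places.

The population standard deviation σ is known, so use a z-interval (standard normal critical value).

For 90% confidence, z* = 1.645 (from standard normal table)

Standard error: SE = σ/√n = 23/√86 = 2.480154

Margin of error: E = z* × SE = 1.645 × 2.480154 = 4.0799

Z-interval: x̄ ± E = 130 ± 4.0799 = (125.9201, 134.0799)

Rounded to 2 decimal places:

(125.92, 134.08)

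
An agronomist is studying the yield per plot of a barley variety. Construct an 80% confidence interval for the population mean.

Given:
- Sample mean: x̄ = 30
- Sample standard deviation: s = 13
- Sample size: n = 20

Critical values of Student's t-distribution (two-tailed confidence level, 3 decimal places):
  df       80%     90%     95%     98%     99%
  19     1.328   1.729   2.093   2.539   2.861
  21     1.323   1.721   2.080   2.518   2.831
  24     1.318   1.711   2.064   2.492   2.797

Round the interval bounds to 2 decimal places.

The population standard deviation σ is unknown (only the sample standard deviation s is given), so use a t-interval with df = n - 1 = 20 - 1 = 19.

For 80% confidence with df = 19, t* = 1.328 (from t-table)

Standard error: SE = s/√n = 13/√20 = 2.906888

Margin of error: E = t* × SE = 1.328 × 2.906888 = 3.8603

T-interval: x̄ ± E = 30 ± 3.8603 = (26.1397, 33.8603)

Rounded to 2 decimal places:

(26.14, 33.86)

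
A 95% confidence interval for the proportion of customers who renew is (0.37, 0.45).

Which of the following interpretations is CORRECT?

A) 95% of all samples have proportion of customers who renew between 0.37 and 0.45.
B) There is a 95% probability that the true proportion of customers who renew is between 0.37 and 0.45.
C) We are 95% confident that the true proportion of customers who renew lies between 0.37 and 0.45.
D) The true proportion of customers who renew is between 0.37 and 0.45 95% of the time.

A confidence interval represents our confidence in the procedure, not a probability statement about the parameter.

Key concept: If we repeated this sampling process many times and computed a 95% CI each time, about 95% of those intervals would contain the true population parameter.

For this specific interval (0.37, 0.45):
- Midpoint (point estimate): 0.41
- Margin of error: 0.04

The correct interpretation is the one stating confidence that the true parameter lies in the interval — option C.

C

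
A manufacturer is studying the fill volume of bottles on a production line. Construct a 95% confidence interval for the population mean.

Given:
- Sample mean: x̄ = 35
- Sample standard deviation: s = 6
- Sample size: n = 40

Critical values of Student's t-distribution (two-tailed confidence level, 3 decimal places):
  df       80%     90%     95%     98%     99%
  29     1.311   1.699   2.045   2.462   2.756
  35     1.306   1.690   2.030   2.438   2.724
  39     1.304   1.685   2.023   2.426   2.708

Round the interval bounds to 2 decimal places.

The population standard deviation σ is unknown (only the sample standard deviation s is given), so use a t-interval with df = n - 1 = 40 - 1 = 39.

For 95% confidence with df = 39, t* = 2.023 (from t-table)

Standard error: SE = s/√n = 6/√40 = 0.948683

Margin of error: E = t* × SE = 2.023 × 0.948683 = 1.9192

T-interval: x̄ ± E = 35 ± 1.9192 = (33.0808, 36.9192)

Rounded to 2 decimal places:

(33.08, 36.92)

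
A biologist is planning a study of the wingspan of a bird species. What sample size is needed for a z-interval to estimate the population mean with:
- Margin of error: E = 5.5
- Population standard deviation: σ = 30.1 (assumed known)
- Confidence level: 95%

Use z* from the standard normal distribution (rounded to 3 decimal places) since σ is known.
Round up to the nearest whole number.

Using z* since population σ is known (z-interval formula).

For 95% confidence, z* = 1.96 (from standard normal table)

Sample size formula for z-interval: n = (z*σ/E)²

n = (1.96 × 30.1 / 5.5)²
  = (10.726545)²
  = 115.0588

Round up to the nearest whole number: n = 116

116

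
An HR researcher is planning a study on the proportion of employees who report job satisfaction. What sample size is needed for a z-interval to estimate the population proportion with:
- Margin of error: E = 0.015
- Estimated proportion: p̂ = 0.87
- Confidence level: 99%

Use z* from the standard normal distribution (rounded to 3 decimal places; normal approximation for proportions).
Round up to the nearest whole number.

Using z* for proportion z-interval (normal approximation).

For 99% confidence, z* = 2.576 (from standard normal table)

Sample size formula for proportion z-interval: n = z*²p̂(1-p̂)/E²

n = 2.576² × 0.87 × 0.13 / 0.015²
  = 6.635776 × 0.1131 / 0.000225
  = 3335.5834

Round up to the nearest whole number: n = 3336

3336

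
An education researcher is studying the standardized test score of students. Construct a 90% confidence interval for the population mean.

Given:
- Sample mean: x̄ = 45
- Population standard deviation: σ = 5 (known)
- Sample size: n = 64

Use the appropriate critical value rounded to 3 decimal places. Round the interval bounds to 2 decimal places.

The population standard deviation σ is known, so use a z-interval (standard normal critical value).

For 90% confidence, z* = 1.645 (from standard normal table)

Standard error: SE = σ/√n = 5/√64 = 0.625000

Margin of error: E = z* × SE = 1.645 × 0.625000 = 1.0281

Z-interval: x̄ ± E = 45 ± 1.0281 = (43.9719, 46.0281)

Rounded to 2 decimal places:

(43.97, 46.03)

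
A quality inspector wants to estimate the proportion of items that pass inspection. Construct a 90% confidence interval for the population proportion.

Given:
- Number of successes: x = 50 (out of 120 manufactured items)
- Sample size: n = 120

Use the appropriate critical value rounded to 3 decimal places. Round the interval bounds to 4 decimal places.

Sample proportion: p̂ = 50/120 = 0.416667

Check conditions for normal approximation:
  np̂ = 50 ≥ 10 ✓
  n(1-p̂) = 70 ≥ 10 ✓

The sample is large enough, so use a z-interval (normal approximation) for the proportion.

For 90% confidence, z* = 1.645 (from standard normal table)

Standard error: SE = √(p̂(1-p̂)/n) = √(0.416667×0.583333/120) = 0.04500514

Margin of error: E = z* × SE = 1.645 × 0.04500514 = 0.074033

Z-interval: p̂ ± E = 0.416667 ± 0.074033 = (0.342633, 0.490700)

Rounded to 4 decimal places:

(0.3426, 0.4907)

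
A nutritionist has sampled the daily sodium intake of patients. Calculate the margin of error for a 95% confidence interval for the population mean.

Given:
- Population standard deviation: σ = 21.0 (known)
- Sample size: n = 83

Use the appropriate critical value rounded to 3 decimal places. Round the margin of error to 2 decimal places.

The population standard deviation σ is known, so use the z-interval margin of error formula.

For 95% confidence, z* = 1.96 (from standard normal table)

Margin of error formula for z-interval: E = z* × σ/√n

E = 1.96 × 21.0/√83
  = 1.96 × 2.305049
  = 4.5179

Rounded to 2 decimal places:

4.52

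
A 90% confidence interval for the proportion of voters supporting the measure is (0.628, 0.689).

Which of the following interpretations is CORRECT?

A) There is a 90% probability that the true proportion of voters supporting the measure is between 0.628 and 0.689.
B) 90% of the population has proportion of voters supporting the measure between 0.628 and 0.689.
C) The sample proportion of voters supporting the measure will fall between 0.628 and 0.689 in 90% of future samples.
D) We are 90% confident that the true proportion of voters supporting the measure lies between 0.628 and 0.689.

A confidence interval represents our confidence in the procedure, not a probability statement about the parameter.

Key concept: If we repeated this sampling process many times and computed a 90% CI each time, about 90% of those intervals would contain the true population parameter.

For this specific interval (0.628, 0.689):
- Midpoint (point estimate): 0.6585
- Margin of error: 0.0305

The correct interpretation is the one stating confidence that the true parameter lies in the interval — option D.

D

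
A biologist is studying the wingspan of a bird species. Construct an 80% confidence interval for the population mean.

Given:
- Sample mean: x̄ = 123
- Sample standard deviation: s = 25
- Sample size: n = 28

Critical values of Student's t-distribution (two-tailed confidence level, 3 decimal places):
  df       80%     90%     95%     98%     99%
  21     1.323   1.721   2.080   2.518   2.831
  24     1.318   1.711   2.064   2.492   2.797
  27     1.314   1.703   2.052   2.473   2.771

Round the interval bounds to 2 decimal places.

The population standard deviation σ is unknown (only the sample standard deviation s is given), so use a t-interval with df = n - 1 = 28 - 1 = 27.

For 80% confidence with df = 27, t* = 1.314 (from t-table)

Standard error: SE = s/√n = 25/√28 = 4.724556

Margin of error: E = t* × SE = 1.314 × 4.724556 = 6.2081

T-interval: x̄ ± E = 123 ± 6.2081 = (116.7919, 129.2081)

Rounded to 2 decimal places:

(116.79, 129.21)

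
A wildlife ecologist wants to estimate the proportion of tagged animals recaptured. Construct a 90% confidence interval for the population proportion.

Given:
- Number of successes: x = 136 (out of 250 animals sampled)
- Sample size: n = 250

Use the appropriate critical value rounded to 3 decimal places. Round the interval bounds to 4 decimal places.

Sample proportion: p̂ = 136/250 = 0.544000

Check conditions for normal approximation:
  np̂ = 136 ≥ 10 ✓
  n(1-p̂) = 114 ≥ 10 ✓

The sample is large enough, so use a z-interval (normal approximation) for the proportion.

For 90% confidence, z* = 1.645 (from standard normal table)

Standard error: SE = √(p̂(1-p̂)/n) = √(0.544000×0.456000/250) = 0.03150010

Margin of error: E = z* × SE = 1.645 × 0.03150010 = 0.051818

Z-interval: p̂ ± E = 0.544000 ± 0.051818 = (0.492182, 0.595818)

Rounded to 4 decimal places:

(0.4922, 0.5958)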